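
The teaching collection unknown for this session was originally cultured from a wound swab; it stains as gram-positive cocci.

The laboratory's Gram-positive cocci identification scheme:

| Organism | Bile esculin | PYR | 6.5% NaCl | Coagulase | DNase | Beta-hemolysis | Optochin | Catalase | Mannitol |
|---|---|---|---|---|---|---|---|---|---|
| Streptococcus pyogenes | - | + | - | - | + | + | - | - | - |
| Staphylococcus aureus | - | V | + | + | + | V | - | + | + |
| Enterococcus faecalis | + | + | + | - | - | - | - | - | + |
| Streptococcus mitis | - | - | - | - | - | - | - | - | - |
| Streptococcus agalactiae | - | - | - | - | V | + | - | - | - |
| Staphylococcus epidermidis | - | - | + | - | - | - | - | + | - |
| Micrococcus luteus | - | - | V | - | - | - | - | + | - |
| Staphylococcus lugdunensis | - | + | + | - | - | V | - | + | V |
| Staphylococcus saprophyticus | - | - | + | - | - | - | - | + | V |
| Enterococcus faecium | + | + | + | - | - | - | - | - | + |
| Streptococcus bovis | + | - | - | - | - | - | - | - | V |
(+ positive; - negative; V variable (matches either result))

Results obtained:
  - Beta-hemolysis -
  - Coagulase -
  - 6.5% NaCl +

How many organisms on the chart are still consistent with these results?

6

Beta-hemolysis -: excludes Streptococcus pyogenes, Streptococcus agalactiae — 9 left.
Coagulase -: excludes Staphylococcus aureus — 8 left.
6.5% NaCl +: excludes Streptococcus mitis, Streptococcus bovis — 6 left.
Still consistent: Enterococcus faecalis, Enterococcus faecium, Micrococcus luteus, Staphylococcus epidermidis, Staphylococcus lugdunensis, Staphylococcus saprophyticus.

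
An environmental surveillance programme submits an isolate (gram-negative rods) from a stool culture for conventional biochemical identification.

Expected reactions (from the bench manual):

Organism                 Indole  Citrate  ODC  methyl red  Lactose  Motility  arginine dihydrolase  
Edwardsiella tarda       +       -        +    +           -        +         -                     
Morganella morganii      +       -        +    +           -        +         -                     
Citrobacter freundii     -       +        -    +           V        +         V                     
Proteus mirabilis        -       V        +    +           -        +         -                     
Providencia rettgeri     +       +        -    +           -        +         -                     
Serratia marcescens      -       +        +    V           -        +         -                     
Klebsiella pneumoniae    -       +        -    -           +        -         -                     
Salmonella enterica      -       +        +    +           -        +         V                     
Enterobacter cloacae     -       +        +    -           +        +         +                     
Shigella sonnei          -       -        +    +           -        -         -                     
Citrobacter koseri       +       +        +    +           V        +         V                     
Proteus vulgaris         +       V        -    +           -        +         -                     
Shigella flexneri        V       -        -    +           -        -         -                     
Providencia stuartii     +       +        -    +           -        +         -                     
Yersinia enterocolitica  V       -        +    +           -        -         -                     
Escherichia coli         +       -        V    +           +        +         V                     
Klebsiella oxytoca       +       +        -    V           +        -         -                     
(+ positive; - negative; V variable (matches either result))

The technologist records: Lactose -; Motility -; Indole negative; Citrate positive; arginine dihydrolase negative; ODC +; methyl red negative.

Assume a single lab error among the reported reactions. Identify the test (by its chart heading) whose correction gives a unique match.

As reported, no row in the chart matches all 7 reactions.
Reversing methyl red → still no organism matches.
Reversing Motility (to +) → unique match: Serratia marcescens.
Reversing arginine dihydrolase → still no organism matches.
Reversing Indole → still no organism matches.
Reversing Lactose → still no organism matches.
Reversing Citrate → still no organism matches.
Reversing ODC → still no organism matches.

Motility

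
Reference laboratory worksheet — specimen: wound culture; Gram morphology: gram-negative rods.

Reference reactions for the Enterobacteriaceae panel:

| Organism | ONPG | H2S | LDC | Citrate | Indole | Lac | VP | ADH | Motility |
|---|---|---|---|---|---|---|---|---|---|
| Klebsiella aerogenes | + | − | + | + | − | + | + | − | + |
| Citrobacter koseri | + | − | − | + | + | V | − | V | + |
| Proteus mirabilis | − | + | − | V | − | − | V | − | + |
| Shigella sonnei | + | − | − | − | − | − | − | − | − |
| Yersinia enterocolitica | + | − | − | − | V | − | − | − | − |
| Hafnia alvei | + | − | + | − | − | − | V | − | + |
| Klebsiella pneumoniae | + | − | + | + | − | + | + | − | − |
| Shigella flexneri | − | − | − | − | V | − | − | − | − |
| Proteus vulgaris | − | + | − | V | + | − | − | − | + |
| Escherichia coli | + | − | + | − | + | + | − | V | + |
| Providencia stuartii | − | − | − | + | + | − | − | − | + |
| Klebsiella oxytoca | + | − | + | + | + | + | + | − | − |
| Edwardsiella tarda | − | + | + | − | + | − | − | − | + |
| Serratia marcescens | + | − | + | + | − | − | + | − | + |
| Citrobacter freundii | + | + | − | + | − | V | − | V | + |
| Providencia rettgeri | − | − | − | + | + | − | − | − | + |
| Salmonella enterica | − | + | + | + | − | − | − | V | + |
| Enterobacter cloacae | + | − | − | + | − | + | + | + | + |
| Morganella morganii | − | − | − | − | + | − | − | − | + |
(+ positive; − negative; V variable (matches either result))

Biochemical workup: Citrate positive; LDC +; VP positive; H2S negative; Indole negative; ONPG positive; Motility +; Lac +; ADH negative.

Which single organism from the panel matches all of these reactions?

Klebsiella aerogenes

Indole −: excludes 8 organisms — 11 left.
LDC +: excludes 6 organisms — 5 left.
Citrate +: excludes Hafnia alvei — 4 left.
H2S −: excludes Salmonella enterica — 3 left.
Lac +: excludes Serratia marcescens — 2 left.
Motility +: excludes Klebsiella pneumoniae — 1 left.
ADH −: the one remaining candidate is consistent.
ONPG +: the one remaining candidate is consistent.
VP +: the one remaining candidate is consistent.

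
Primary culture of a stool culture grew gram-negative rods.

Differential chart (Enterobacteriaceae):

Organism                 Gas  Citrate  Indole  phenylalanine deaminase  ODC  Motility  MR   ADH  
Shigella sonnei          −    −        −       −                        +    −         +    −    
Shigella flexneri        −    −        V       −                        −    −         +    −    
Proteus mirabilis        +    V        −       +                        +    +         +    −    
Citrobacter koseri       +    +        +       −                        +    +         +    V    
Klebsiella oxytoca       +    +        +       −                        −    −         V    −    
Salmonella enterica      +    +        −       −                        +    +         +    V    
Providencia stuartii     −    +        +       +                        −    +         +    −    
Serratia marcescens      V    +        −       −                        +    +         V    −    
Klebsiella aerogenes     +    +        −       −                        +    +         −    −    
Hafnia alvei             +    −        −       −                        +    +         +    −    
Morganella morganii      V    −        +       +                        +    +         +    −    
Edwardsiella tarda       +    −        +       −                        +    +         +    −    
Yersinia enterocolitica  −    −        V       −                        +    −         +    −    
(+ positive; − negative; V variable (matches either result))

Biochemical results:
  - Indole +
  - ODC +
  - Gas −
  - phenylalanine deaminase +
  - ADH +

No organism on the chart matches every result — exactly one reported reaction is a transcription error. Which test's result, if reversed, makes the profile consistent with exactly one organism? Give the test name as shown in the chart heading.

As reported, no row in the chart matches all 5 reactions.
Reversing ADH (to −) → unique match: Morganella morganii.
Reversing phenylalanine deaminase → still no organism matches.
Reversing Indole → still no organism matches.
Reversing ODC → still no organism matches.
Reversing Gas → still no organism matches.

ADH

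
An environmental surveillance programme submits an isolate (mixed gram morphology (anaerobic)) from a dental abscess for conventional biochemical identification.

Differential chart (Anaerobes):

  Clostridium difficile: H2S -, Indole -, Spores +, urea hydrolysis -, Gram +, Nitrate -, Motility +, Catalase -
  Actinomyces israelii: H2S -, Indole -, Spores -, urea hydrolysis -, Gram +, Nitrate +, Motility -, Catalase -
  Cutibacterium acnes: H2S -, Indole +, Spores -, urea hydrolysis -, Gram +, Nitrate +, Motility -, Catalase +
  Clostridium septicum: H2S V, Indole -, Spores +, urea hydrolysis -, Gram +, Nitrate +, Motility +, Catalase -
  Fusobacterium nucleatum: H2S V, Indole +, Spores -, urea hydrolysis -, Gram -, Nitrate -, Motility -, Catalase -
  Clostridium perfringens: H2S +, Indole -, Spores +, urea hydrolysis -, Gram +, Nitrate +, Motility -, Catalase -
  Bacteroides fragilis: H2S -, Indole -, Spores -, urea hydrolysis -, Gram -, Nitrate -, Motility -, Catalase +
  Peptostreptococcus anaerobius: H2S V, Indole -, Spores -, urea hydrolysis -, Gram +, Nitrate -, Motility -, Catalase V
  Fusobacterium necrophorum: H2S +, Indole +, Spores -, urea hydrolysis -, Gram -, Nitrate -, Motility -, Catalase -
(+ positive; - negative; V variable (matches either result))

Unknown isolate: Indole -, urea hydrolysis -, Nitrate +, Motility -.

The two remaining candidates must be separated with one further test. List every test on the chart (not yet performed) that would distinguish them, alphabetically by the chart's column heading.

H2S, Spores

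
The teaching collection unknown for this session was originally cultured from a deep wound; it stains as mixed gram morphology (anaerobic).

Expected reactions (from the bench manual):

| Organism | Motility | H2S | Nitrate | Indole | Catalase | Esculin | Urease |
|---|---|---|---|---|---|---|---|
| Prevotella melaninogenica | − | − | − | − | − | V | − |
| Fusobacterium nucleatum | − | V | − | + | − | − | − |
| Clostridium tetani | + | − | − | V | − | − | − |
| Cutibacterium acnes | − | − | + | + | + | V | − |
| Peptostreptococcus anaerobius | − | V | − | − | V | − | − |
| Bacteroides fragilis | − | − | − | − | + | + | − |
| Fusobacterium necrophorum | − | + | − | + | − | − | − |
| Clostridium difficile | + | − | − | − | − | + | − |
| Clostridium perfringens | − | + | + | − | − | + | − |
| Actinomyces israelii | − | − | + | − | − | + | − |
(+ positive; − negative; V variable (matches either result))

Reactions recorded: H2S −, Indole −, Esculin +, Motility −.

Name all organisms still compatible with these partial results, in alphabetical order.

Actinomyces israelii, Bacteroides fragilis, Prevotella melaninogenica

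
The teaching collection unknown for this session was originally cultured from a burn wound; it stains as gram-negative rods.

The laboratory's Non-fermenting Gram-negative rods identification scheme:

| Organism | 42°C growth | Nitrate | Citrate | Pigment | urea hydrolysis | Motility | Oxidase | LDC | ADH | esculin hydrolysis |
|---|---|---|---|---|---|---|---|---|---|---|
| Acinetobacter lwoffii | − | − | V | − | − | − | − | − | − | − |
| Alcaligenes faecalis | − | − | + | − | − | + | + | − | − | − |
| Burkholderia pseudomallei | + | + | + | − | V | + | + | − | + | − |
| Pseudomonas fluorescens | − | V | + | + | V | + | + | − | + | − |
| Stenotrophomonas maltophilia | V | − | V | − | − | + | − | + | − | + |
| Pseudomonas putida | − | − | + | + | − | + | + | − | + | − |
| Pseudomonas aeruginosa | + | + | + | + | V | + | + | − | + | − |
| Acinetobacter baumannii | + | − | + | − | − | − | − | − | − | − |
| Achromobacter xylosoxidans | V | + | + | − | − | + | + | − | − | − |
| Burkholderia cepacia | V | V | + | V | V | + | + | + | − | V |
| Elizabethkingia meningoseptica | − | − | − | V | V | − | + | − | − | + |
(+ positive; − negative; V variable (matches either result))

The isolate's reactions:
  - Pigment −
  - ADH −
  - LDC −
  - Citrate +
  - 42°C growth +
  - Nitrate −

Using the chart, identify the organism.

42°C growth +: excludes 5 organisms — 6 left.
LDC −: excludes Stenotrophomonas maltophilia, Burkholderia cepacia — 4 left.
Pigment −: excludes Pseudomonas aeruginosa — 3 left.
Nitrate −: excludes Burkholderia pseudomallei, Achromobacter xylosoxidans — 1 left.
Citrate +: the one remaining candidate is consistent.
ADH −: the one remaining candidate is consistent.

Acinetobacter baumannii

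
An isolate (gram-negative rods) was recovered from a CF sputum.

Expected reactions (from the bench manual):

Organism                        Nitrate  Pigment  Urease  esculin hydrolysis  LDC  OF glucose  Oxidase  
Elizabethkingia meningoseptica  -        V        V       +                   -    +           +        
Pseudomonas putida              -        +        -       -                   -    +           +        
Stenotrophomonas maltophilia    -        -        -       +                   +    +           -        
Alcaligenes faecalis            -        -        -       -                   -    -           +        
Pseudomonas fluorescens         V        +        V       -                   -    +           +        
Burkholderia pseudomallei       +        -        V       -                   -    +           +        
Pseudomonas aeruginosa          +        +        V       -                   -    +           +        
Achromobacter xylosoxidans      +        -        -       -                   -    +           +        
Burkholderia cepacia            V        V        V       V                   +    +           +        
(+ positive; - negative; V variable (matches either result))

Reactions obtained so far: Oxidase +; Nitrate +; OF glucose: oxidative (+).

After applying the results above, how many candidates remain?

5

Oxidase +: excludes Stenotrophomonas maltophilia — 8 left.
Nitrate +: excludes Elizabethkingia meningoseptica, Pseudomonas putida, Alcaligenes faecalis — 5 left.
OF glucose +: all 5 remaining candidates are consistent.
Still consistent: Achromobacter xylosoxidans, Burkholderia cepacia, Burkholderia pseudomallei, Pseudomonas aeruginosa, Pseudomonas fluorescens.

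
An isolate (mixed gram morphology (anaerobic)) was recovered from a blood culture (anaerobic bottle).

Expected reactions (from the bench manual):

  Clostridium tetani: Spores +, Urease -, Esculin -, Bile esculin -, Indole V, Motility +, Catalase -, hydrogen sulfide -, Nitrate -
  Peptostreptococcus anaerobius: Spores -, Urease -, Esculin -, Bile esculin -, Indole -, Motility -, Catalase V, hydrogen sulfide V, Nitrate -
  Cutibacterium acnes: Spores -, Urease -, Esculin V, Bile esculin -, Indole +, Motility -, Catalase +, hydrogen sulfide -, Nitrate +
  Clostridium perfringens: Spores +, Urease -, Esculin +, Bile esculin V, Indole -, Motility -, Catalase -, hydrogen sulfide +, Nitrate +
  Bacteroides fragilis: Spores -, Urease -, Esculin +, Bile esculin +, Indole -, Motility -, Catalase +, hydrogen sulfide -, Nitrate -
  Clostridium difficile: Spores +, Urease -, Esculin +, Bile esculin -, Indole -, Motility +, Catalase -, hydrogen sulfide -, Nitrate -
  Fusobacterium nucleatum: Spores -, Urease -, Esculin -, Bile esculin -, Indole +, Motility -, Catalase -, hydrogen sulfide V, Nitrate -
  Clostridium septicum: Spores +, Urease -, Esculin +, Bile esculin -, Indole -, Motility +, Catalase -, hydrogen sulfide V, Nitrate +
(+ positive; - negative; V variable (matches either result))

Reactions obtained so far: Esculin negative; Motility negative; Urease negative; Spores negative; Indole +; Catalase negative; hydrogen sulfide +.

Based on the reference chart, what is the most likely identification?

Esculin -: excludes Clostridium perfringens, Bacteroides fragilis, Clostridium difficile, Clostridium septicum — 4 left.
hydrogen sulfide +: excludes Clostridium tetani, Cutibacterium acnes — 2 left.
Motility -: all 2 remaining candidates are consistent.
Indole +: excludes Peptostreptococcus anaerobius — 1 left.
Catalase -: the one remaining candidate is consistent.
Urease -: the one remaining candidate is consistent.
Spores -: the one remaining candidate is consistent.

Fusobacterium nucleatum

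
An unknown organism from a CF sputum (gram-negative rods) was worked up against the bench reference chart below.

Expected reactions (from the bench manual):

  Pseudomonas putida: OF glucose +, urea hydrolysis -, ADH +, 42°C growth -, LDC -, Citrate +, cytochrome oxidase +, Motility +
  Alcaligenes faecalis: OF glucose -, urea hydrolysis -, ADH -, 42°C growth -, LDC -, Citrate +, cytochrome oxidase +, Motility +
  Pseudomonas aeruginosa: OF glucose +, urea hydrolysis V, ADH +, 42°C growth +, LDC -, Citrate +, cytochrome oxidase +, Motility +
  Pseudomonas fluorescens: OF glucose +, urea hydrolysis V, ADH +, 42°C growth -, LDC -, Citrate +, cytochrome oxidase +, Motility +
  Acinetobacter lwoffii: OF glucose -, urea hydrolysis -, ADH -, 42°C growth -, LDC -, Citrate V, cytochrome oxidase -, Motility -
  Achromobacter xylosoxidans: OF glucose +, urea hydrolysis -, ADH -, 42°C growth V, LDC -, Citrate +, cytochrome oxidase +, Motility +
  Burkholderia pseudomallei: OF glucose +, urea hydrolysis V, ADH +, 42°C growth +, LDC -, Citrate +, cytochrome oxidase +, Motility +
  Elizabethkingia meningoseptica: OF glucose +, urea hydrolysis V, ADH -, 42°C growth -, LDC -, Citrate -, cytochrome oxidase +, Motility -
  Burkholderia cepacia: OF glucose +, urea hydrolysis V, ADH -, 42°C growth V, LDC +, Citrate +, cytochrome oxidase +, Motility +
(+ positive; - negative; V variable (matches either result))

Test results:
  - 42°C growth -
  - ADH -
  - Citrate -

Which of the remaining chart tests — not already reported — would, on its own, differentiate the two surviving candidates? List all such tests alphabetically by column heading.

ADH -: excludes Pseudomonas putida, Pseudomonas aeruginosa, Pseudomonas fluorescens, Burkholderia pseudomallei — 5 left.
42°C growth -: all 5 remaining candidates are consistent.
Citrate -: excludes Alcaligenes faecalis, Achromobacter xylosoxidans, Burkholderia cepacia — 2 left.
Two candidates remain: Acinetobacter lwoffii and Elizabethkingia meningoseptica.
  OF glucose: Acinetobacter lwoffii -, Elizabethkingia meningoseptica + — discriminates.
  urea hydrolysis: - vs V — variable for at least one, does not separate.
  LDC: - vs - — same for both, does not separate.
  cytochrome oxidase: Acinetobacter lwoffii -, Elizabethkingia meningoseptica + — discriminates.
  Motility: - vs - — same for both, does not separate.

cytochrome oxidase, OF glucose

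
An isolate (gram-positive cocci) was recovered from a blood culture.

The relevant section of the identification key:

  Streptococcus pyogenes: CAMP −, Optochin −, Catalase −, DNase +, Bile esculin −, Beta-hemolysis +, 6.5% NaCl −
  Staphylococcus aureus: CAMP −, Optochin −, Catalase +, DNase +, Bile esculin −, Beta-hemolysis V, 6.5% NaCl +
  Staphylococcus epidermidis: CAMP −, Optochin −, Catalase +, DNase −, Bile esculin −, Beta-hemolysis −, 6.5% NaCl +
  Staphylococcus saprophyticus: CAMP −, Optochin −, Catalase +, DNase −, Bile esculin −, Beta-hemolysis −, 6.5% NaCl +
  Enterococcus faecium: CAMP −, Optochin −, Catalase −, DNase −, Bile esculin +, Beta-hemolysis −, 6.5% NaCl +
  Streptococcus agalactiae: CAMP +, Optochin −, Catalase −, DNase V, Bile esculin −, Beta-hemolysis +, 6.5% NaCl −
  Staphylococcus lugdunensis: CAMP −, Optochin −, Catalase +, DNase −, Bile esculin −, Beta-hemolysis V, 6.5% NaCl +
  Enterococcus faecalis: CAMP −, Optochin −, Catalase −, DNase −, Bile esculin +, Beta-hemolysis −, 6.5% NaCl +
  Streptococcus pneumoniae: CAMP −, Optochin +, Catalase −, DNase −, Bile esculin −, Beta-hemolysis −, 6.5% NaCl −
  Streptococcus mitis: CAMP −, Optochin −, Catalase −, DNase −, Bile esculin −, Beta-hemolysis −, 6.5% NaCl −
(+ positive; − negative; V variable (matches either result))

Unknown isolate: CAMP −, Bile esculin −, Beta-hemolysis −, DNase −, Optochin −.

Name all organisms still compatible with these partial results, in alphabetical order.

Optochin −: excludes Streptococcus pneumoniae — 9 left.
Bile esculin −: excludes Enterococcus faecium, Enterococcus faecalis — 7 left.
CAMP −: excludes Streptococcus agalactiae — 6 left.
Beta-hemolysis −: excludes Streptococcus pyogenes — 5 left.
DNase −: excludes Staphylococcus aureus — 4 left.

Staphylococcus epidermidis, Staphylococcus lugdunensis, Staphylococcus saprophyticus, Streptococcus mitis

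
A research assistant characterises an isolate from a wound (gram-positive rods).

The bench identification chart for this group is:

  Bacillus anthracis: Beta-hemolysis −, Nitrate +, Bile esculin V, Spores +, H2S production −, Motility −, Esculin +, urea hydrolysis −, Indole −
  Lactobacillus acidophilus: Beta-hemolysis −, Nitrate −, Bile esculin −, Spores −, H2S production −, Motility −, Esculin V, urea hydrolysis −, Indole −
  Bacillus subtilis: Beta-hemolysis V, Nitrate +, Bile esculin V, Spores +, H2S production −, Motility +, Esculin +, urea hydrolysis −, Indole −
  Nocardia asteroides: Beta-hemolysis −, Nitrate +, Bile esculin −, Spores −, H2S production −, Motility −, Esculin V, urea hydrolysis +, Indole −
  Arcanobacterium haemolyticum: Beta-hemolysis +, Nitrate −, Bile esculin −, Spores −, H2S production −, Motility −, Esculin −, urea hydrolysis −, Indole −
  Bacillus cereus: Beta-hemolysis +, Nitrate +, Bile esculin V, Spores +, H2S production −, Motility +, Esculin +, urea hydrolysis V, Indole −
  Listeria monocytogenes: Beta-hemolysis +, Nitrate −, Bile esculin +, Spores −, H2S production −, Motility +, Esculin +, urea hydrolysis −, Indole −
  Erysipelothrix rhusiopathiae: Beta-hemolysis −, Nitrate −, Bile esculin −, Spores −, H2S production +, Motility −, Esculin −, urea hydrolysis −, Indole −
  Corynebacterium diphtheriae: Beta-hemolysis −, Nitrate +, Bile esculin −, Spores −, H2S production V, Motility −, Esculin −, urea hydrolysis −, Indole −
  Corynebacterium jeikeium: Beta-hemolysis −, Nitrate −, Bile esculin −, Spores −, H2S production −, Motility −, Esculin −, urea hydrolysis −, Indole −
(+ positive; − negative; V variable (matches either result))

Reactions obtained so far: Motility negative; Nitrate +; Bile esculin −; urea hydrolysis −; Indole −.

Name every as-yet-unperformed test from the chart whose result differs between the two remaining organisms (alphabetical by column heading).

Esculin, Spores

urea hydrolysis −: excludes Nocardia asteroides — 9 left.
Indole −: all 9 remaining candidates are consistent.
Nitrate +: excludes 5 organisms — 4 left.
Bile esculin −: all 4 remaining candidates are consistent.
Motility −: excludes Bacillus subtilis, Bacillus cereus — 2 left.
Two candidates remain: Bacillus anthracis and Corynebacterium diphtheriae.
  Beta-hemolysis: − vs − — same for both, does not separate.
  Spores: Bacillus anthracis +, Corynebacterium diphtheriae − — discriminates.
  H2S production: − vs V — variable for at least one, does not separate.
  Esculin: Bacillus anthracis +, Corynebacterium diphtheriae − — discriminates.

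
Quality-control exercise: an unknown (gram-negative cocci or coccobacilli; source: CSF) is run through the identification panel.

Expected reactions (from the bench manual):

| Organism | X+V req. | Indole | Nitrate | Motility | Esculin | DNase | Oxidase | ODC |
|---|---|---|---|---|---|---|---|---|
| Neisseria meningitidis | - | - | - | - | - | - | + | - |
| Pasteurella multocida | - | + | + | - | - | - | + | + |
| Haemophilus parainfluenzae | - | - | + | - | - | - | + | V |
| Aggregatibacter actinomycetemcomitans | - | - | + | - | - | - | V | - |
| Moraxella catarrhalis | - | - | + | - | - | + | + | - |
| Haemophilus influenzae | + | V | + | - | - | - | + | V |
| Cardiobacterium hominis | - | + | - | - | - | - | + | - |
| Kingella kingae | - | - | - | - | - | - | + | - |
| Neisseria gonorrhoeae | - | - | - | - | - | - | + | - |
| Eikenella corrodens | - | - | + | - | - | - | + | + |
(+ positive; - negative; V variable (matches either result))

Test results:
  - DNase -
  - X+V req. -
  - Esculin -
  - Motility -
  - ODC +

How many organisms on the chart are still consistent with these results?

3

Esculin -: all 10 remaining candidates are consistent.
X+V req. -: excludes Haemophilus influenzae — 9 left.
Motility -: all 9 remaining candidates are consistent.
DNase -: excludes Moraxella catarrhalis — 8 left.
ODC +: excludes 5 organisms — 3 left.
Still consistent: Eikenella corrodens, Haemophilus parainfluenzae, Pasteurella multocida.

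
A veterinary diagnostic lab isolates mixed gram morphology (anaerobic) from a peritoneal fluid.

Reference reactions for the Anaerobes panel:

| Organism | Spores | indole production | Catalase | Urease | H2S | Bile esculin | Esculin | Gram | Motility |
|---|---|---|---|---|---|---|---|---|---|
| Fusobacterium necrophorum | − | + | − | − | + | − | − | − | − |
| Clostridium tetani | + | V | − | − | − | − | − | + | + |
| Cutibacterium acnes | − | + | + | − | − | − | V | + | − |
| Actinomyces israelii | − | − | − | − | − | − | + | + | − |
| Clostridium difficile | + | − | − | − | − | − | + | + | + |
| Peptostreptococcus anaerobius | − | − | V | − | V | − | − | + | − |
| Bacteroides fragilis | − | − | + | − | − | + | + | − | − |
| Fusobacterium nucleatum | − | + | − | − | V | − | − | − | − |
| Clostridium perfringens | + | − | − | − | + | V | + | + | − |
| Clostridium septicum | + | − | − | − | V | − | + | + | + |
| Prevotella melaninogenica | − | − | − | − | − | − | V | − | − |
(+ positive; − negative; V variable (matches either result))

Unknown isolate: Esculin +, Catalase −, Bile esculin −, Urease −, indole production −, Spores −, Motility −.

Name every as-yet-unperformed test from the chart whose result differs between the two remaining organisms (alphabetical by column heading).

Gram

Bile esculin −: excludes Bacteroides fragilis — 10 left.
indole production −: excludes Fusobacterium necrophorum, Cutibacterium acnes, Fusobacterium nucleatum — 7 left.
Catalase −: all 7 remaining candidates are consistent.
Urease −: all 7 remaining candidates are consistent.
Esculin +: excludes Clostridium tetani, Peptostreptococcus anaerobius — 5 left.
Motility −: excludes Clostridium difficile, Clostridium septicum — 3 left.
Spores −: excludes Clostridium perfringens — 2 left.
Two candidates remain: Actinomyces israelii and Prevotella melaninogenica.
  H2S: − vs − — same for both, does not separate.
  Gram: Actinomyces israelii +, Prevotella melaninogenica − — discriminates.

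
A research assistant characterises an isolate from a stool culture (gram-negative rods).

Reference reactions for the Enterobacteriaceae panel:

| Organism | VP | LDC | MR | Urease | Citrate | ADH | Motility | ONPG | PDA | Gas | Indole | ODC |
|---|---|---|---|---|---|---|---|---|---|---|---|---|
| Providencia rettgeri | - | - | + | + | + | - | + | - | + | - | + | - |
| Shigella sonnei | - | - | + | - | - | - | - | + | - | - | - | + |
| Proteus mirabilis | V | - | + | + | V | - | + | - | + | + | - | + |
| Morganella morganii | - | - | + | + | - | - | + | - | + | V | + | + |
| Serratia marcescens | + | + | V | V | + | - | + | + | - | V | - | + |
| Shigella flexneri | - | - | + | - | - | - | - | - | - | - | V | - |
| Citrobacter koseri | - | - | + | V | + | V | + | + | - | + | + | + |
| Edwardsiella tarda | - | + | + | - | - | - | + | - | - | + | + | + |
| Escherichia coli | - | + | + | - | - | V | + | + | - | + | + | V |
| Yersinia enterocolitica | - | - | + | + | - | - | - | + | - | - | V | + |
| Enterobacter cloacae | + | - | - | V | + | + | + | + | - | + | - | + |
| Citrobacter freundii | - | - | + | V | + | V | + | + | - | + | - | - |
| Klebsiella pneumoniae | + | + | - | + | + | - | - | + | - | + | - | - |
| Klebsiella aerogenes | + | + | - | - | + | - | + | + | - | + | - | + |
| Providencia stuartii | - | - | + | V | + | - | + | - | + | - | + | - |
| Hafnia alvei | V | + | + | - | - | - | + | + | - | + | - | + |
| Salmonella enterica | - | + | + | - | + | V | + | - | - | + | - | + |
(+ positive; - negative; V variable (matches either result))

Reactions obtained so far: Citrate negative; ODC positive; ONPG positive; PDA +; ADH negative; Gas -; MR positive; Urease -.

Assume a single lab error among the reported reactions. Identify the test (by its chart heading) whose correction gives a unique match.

PDA

As reported, no row in the chart matches all 8 reactions.
Reversing Urease → still no organism matches.
Reversing ONPG → still no organism matches.
Reversing Citrate → still no organism matches.
Reversing PDA (to -) → unique match: Shigella sonnei.
Reversing ADH → still no organism matches.
Reversing MR → still no organism matches.
Reversing ODC → still no organism matches.
Reversing Gas → still no organism matches.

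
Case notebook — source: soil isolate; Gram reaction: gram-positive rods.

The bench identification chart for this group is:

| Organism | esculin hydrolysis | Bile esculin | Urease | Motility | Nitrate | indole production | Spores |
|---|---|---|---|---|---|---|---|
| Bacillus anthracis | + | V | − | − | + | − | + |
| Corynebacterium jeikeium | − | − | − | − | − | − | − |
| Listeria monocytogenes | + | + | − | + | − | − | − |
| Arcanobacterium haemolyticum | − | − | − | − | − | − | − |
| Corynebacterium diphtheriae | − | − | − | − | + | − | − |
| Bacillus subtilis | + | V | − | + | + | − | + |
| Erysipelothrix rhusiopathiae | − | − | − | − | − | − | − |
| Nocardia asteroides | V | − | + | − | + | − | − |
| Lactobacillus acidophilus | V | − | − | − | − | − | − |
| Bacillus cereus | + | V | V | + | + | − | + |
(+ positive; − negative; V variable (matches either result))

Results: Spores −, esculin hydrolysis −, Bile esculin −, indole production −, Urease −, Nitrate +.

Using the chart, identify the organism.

esculin hydrolysis −: excludes Bacillus anthracis, Listeria monocytogenes, Bacillus subtilis, Bacillus cereus — 6 left.
indole production −: all 6 remaining candidates are consistent.
Spores −: all 6 remaining candidates are consistent.
Nitrate +: excludes Corynebacterium jeikeium, Arcanobacterium haemolyticum, Erysipelothrix rhusiopathiae, Lactobacillus acidophilus — 2 left.
Bile esculin −: all 2 remaining candidates are consistent.
Urease −: excludes Nocardia asteroides — 1 left.

Corynebacterium diphtheriae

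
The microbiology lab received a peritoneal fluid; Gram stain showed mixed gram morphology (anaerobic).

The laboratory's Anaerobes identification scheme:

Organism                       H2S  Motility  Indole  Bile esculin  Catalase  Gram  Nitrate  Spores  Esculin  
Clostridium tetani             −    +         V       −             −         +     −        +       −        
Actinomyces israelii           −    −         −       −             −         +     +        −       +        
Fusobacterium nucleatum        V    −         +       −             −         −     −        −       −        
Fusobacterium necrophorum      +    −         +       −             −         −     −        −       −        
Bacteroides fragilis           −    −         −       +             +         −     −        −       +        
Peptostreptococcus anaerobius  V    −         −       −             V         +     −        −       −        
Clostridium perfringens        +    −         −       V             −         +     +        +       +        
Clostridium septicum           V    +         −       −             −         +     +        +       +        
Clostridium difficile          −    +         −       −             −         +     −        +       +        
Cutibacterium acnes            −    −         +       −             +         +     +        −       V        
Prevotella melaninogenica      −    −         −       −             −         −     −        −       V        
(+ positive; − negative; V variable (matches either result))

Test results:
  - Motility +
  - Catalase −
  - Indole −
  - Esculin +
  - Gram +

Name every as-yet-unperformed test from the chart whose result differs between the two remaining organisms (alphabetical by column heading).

Nitrate

Indole −: excludes Fusobacterium nucleatum, Fusobacterium necrophorum, Cutibacterium acnes — 8 left.
Gram +: excludes Bacteroides fragilis, Prevotella melaninogenica — 6 left.
Catalase −: all 6 remaining candidates are consistent.
Motility +: excludes Actinomyces israelii, Peptostreptococcus anaerobius, Clostridium perfringens — 3 left.
Esculin +: excludes Clostridium tetani — 2 left.
Two candidates remain: Clostridium difficile and Clostridium septicum.
  H2S: − vs V — variable for at least one, does not separate.
  Bile esculin: − vs − — same for both, does not separate.
  Nitrate: Clostridium difficile −, Clostridium septicum + — discriminates.
  Spores: + vs + — same for both, does not separate.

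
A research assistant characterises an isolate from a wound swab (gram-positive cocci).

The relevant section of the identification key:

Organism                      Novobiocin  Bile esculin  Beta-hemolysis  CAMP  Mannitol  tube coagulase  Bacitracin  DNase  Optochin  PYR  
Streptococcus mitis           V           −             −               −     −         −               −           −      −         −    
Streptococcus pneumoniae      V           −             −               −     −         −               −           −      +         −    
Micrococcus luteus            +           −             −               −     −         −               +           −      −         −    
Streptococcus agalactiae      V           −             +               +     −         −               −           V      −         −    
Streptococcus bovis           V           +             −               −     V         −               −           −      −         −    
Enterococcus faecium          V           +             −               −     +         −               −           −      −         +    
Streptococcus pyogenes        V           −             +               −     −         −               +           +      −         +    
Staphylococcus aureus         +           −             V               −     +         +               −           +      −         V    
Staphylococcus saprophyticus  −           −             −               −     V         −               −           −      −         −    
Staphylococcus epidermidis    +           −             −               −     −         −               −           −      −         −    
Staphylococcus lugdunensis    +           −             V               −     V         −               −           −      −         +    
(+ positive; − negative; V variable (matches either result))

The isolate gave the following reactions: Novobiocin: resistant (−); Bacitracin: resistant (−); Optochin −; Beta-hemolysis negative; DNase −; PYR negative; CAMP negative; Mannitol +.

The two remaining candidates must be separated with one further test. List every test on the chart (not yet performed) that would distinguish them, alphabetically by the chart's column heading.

Bile esculin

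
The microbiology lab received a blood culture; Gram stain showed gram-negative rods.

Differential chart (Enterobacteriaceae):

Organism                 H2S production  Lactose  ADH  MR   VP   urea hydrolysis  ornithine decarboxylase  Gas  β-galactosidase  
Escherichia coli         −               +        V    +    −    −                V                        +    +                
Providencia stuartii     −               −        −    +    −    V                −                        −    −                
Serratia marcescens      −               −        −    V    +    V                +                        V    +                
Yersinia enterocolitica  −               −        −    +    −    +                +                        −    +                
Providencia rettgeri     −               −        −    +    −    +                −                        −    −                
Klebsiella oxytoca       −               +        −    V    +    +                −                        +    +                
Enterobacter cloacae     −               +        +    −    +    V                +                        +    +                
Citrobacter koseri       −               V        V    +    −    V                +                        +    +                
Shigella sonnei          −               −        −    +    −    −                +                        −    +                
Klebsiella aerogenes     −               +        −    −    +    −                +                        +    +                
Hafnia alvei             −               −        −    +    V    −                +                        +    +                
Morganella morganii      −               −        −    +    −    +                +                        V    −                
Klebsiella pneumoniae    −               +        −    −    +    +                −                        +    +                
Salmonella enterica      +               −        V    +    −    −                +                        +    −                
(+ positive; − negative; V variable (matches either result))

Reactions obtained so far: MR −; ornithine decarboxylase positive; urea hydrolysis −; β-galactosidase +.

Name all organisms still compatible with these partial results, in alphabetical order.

Enterobacter cloacae, Klebsiella aerogenes, Serratia marcescens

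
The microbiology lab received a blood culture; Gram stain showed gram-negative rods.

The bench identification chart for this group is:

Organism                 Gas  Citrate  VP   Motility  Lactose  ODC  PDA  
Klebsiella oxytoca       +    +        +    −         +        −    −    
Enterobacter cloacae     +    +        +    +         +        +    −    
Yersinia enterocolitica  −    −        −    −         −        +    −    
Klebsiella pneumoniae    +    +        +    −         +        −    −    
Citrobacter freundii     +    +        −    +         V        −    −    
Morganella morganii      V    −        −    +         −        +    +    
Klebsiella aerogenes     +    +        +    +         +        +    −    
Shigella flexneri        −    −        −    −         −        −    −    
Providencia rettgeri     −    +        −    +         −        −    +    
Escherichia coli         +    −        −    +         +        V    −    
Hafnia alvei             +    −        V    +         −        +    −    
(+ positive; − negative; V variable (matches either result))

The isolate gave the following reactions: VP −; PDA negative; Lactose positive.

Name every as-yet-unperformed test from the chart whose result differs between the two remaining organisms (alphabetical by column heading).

Citrate

VP −: excludes Klebsiella oxytoca, Enterobacter cloacae, Klebsiella pneumoniae, Klebsiella aerogenes — 7 left.
PDA −: excludes Morganella morganii, Providencia rettgeri — 5 left.
Lactose +: excludes Yersinia enterocolitica, Shigella flexneri, Hafnia alvei — 2 left.
Two candidates remain: Citrobacter freundii and Escherichia coli.
  Gas: + vs + — same for both, does not separate.
  Citrate: Citrobacter freundii +, Escherichia coli − — discriminates.
  Motility: + vs + — same for both, does not separate.
  ODC: − vs V — variable for at least one, does not separate.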